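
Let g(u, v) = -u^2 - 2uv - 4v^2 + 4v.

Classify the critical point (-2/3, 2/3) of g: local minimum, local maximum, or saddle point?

local maximum

The Hessian of g is constant: H = [[-2, -2], [-2, -8]].
det(H) = (-2)·(-8) − (-2)² = 12.
det(H) > 0 and tr(H) = -10 < 0, so H is negative definite and the point is a local maximum.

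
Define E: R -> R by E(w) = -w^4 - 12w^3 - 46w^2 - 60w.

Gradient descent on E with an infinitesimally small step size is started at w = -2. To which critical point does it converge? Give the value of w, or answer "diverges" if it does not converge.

-3

E'(w) = -4(w + 1)(w + 3)(w + 5), so E'(-2) = 12.
Gradient descent moves in the -E' direction, i.e. w is decreasing.
The nearest critical point in that direction is w = -3, where E'' = 16 > 0 (a local minimum). The iterate converges there.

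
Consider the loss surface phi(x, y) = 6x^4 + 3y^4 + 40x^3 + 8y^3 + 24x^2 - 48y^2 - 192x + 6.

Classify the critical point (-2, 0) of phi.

local maximum

The mixed partial ∂²phi/∂x∂y is 0, so the Hessian at any point is diag(phi_xx, phi_yy) = diag(24(3x^2 + 10x + 2), 12(3y^2 + 4y - 8)).
At (-2, 0): H = diag(-144, -96).
Both eigenvalues are negative, so H is negative definite: a local maximum.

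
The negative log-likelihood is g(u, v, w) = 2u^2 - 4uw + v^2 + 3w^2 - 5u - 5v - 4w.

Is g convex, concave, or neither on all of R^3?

g is quadratic, so its Hessian is the constant matrix H = [[4, 0, -4], [0, 2, 0], [-4, 0, 6]].
Leading principal minors: 4, 8, 16.
All positive ⇒ H ≻ 0 ⇒ convex.

convex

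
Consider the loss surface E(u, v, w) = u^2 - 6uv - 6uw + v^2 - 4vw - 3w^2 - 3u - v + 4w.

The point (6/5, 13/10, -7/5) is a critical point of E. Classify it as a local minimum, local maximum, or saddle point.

The Hessian is constant: H = [[2, -6, -6], [-6, 2, -4], [-6, -4, -6]].
Leading principal minors: Δ₁ = 2, Δ₂ = -32, Δ₃ = -200.
The minors fit neither the all-positive nor the alternating-sign pattern, so H is indefinite: a saddle point.

saddle point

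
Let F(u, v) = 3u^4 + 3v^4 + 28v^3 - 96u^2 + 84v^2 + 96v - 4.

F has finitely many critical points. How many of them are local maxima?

1

F separates as a function of u plus a function of v, so ∇F=0 decouples.
∂F/∂u = 12u(u - 4)(u + 4) = 0 at u ∈ {-4, 0, 4}; ∂F/∂v = 12(v + 1)(v + 2)(v + 4) = 0 at v ∈ {-4, -2, -1}.
The Hessian is diagonal: diag(F_uu, F_vv). Second derivatives: F_uu(-4)=384, F_uu(0)=-192, F_uu(4)=384; F_vv(-4)=72, F_vv(-2)=-24, F_vv(-1)=36.
Local maxima occur where both diagonal entries negative: (0, -2). Count: 1.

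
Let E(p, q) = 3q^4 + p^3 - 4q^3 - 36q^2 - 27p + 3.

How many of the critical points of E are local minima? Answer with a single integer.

E separates as a function of p plus a function of q, so ∇E=0 decouples.
∂E/∂p = 3(p - 3)(p + 3) = 0 at p ∈ {-3, 3}; ∂E/∂q = 12q(q - 3)(q + 2) = 0 at q ∈ {-2, 0, 3}.
The Hessian is diagonal: diag(E_pp, E_qq). Second derivatives: E_pp(-3)=-18, E_pp(3)=18; E_qq(-2)=120, E_qq(0)=-72, E_qq(3)=180.
Local minima occur where both diagonal entries positive: (3, -2), (3, 3). Count: 2.

2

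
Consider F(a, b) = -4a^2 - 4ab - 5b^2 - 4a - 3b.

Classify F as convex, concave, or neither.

concave

F is quadratic, so its Hessian is the constant matrix H = [[-8, -4], [-4, -10]].
det(H) = 64, tr(H) = -18.
det(H) > 0 and tr(H) < 0, so H is negative definite everywhere: concave.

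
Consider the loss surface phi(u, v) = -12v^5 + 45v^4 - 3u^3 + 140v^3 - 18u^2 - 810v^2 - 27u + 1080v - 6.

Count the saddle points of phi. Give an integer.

4

phi separates as a function of u plus a function of v, so ∇phi=0 decouples.
∂phi/∂u = -9(u + 1)(u + 3) = 0 at u ∈ {-3, -1}; ∂phi/∂v = -60(v - 3)(v - 2)(v - 1)(v + 3) = 0 at v ∈ {-3, 1, 2, 3}.
The Hessian is diagonal: diag(phi_uu, phi_vv). Second derivatives: phi_uu(-3)=18, phi_uu(-1)=-18; phi_vv(-3)=7200, phi_vv(1)=-480, phi_vv(2)=300, phi_vv(3)=-720.
Saddle points occur where the two diagonal entries have opposite signs: (-3, 1), (-3, 3), (-1, -3), (-1, 2). Count: 4.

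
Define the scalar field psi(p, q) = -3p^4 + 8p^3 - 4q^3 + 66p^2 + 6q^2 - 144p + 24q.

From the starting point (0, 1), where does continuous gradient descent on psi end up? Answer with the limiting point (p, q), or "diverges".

psi is separable, so gradient descent decouples: p follows -∂psi/∂p, q follows -∂psi/∂q.
∂psi/∂p = -12(p - 4)(p - 1)(p + 3); at p=0 this is -144, so p increases.
∂psi/∂q = -12(q - 2)(q + 1); at q=1 this is 24, so q decreases.
p converges to its nearest critical value 1 (a local min of the p-part); q converges to -1. The iterate converges to (1, -1).

(1, -1)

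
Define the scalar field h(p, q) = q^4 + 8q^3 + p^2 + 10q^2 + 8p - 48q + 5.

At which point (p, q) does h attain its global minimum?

(-4, 1)

h(p,q) separates as A(p) + B(q) + 5, so its minimum is min A + min B + 5.
A'(p) = 2p + 8 vanishes at p ∈ {-4}; B'(q) = 4(q - 1)(q + 3)(q + 4) vanishes at q ∈ {-4, -3, 1}.
Local minima of A (where A''>0): A(-4)=-16. Local minima of B: B(-4)=96, B(1)=-29.
So the global minimum of h is A(-4) + B(1) + 5 = -16 − 29 + 5 = -40, attained at (-4, 1).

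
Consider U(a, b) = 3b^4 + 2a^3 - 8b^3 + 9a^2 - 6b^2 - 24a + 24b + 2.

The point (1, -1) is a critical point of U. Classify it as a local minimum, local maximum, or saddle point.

local minimum

The mixed partial ∂²U/∂a∂b is 0, so the Hessian at any point is diag(U_aa, U_bb) = diag(6(2a + 3), 12(3b^2 - 4b - 1)).
At (1, -1): H = diag(30, 72).
Both eigenvalues are positive, so H is positive definite: a local minimum.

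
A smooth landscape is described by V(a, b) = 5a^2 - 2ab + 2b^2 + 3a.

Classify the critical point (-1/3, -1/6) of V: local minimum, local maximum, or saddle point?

local minimum

The Hessian of V is constant: H = [[10, -2], [-2, 4]].
det(H) = 10·4 − (-2)² = 36.
det(H) > 0 and tr(H) = 14 > 0, so H is positive definite and the point is a local minimum.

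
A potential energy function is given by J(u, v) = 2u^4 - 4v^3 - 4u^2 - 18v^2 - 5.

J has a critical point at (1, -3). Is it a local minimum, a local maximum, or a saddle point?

local minimum

The mixed partial ∂²J/∂u∂v is 0, so the Hessian at any point is diag(J_uu, J_vv) = diag(8(3u^2 - 1), -12(2v + 3)).
At (1, -3): H = diag(16, 36).
Both eigenvalues are positive, so H is positive definite: a local minimum.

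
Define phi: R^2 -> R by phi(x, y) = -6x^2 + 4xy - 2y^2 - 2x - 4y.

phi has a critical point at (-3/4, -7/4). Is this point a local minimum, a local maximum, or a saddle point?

The Hessian of phi is constant: H = [[-12, 4], [4, -4]].
det(H) = (-12)·(-4) − 4² = 32.
det(H) > 0 and tr(H) = -16 < 0, so H is negative definite and the point is a local maximum.

local maximum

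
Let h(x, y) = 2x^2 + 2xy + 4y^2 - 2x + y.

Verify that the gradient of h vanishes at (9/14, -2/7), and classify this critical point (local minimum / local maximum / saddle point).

∇h = (4x + 2y - 2, 2x + 8y + 1); substituting (9/14, -2/7) gives ∇h = (0, 0), so (9/14, -2/7) is indeed a critical point.
The Hessian of h is constant: H = [[4, 2], [2, 8]].
det(H) = 4·8 − 2² = 28.
det(H) > 0 and tr(H) = 12 > 0, so H is positive definite and the point is a local minimum.

local minimum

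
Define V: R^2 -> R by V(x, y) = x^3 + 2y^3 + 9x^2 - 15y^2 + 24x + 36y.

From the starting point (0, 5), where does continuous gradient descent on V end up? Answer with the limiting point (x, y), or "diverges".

(-2, 3)

V is separable, so gradient descent decouples: x follows -∂V/∂x, y follows -∂V/∂y.
∂V/∂x = 3(x + 2)(x + 4); at x=0 this is 24, so x decreases.
∂V/∂y = 6(y - 3)(y - 2); at y=5 this is 36, so y decreases.
x converges to its nearest critical value -2 (a local min of the x-part); y converges to 3. The iterate converges to (-2, 3).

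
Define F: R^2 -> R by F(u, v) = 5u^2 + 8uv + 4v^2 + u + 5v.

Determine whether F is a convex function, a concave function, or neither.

F is quadratic, so its Hessian is the constant matrix H = [[10, 8], [8, 8]].
det(H) = 16, tr(H) = 18.
det(H) > 0 and tr(H) > 0, so H is positive definite everywhere: convex.

convex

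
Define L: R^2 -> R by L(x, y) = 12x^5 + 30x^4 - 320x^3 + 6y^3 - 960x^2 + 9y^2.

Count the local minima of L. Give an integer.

2

L separates as a function of x plus a function of y, so ∇L=0 decouples.
∂L/∂x = 60x(x - 4)(x + 2)(x + 4) = 0 at x ∈ {-4, -2, 0, 4}; ∂L/∂y = 18y(y + 1) = 0 at y ∈ {-1, 0}.
The Hessian is diagonal: diag(L_xx, L_yy). Second derivatives: L_xx(-4)=-3840, L_xx(-2)=1440, L_xx(0)=-1920, L_xx(4)=11520; L_yy(-1)=-18, L_yy(0)=18.
Local minima occur where both diagonal entries positive: (-2, 0), (4, 0). Count: 2.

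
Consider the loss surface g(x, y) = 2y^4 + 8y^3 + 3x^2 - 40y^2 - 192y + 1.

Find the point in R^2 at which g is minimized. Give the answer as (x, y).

(0, 3)

g(x,y) separates as P(x) + Q(y) + 1, so its minimum is min P + min Q + 1.
P'(x) = 6x vanishes at x ∈ {0}; Q'(y) = 8(y - 3)(y + 2)(y + 4) vanishes at y ∈ {-4, -2, 3}.
Local minima of P (where P''>0): P(0)=0. Local minima of Q: Q(-4)=128, Q(3)=-558.
So the global minimum of g is P(0) + Q(3) + 1 = 0 − 558 + 1 = -557, attained at (0, 3).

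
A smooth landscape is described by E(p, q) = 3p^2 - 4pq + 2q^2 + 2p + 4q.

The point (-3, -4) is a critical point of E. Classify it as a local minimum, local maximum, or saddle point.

local minimum

The Hessian of E is constant: H = [[6, -4], [-4, 4]].
det(H) = 6·4 − (-4)² = 8.
det(H) > 0 and tr(H) = 10 > 0, so H is positive definite and the point is a local minimum.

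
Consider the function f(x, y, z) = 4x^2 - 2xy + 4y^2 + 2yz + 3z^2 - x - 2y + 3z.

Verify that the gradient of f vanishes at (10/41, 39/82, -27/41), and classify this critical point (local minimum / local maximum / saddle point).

∇f = (8x - 2y - 1, -2x + 8y + 2z - 2, 2y + 6z + 3); substituting (10/41, 39/82, -27/41) gives ∇f = (0, 0, 0), so (10/41, 39/82, -27/41) is indeed a critical point.
The Hessian is constant: H = [[8, -2, 0], [-2, 8, 2], [0, 2, 6]].
Leading principal minors: Δ₁ = 8, Δ₂ = 60, Δ₃ = 328.
All leading minors are positive, so H is positive definite: a local minimum.

local minimum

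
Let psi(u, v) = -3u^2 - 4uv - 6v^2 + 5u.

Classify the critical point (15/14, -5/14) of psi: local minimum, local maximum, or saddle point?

local maximum

The Hessian of psi is constant: H = [[-6, -4], [-4, -12]].
det(H) = (-6)·(-12) − (-4)² = 56.
det(H) > 0 and tr(H) = -18 < 0, so H is negative definite and the point is a local maximum.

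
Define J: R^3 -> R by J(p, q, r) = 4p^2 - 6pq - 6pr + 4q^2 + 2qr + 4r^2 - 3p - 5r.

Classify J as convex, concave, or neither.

convex

J is quadratic, so its Hessian is the constant matrix H = [[8, -6, -6], [-6, 8, 2], [-6, 2, 8]].
Leading principal minors: 8, 28, 48.
All positive ⇒ H ≻ 0 ⇒ convex.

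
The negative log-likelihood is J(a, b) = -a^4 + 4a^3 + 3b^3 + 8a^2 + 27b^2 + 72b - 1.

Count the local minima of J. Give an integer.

1

J separates as a function of a plus a function of b, so ∇J=0 decouples.
∂J/∂a = -4a(a - 4)(a + 1) = 0 at a ∈ {-1, 0, 4}; ∂J/∂b = 9(b + 2)(b + 4) = 0 at b ∈ {-4, -2}.
The Hessian is diagonal: diag(J_aa, J_bb). Second derivatives: J_aa(-1)=-20, J_aa(0)=16, J_aa(4)=-80; J_bb(-4)=-18, J_bb(-2)=18.
Local minima occur where both diagonal entries positive: (0, -2). Count: 1.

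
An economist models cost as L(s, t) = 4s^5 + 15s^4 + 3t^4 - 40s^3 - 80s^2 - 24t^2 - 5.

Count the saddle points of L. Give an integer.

6

L separates as a function of s plus a function of t, so ∇L=0 decouples.
∂L/∂s = 20s(s - 2)(s + 1)(s + 4) = 0 at s ∈ {-4, -1, 0, 2}; ∂L/∂t = 12t(t - 2)(t + 2) = 0 at t ∈ {-2, 0, 2}.
The Hessian is diagonal: diag(L_ss, L_tt). Second derivatives: L_ss(-4)=-1440, L_ss(-1)=180, L_ss(0)=-160, L_ss(2)=720; L_tt(-2)=96, L_tt(0)=-48, L_tt(2)=96.
Saddle points occur where the two diagonal entries have opposite signs: (-4, -2), (-4, 2), (-1, 0), (0, -2), (0, 2), (2, 0). Count: 6.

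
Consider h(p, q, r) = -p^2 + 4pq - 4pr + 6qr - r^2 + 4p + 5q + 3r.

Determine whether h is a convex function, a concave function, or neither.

h is quadratic, so its Hessian is the constant matrix H = [[-2, 4, -4], [4, 0, 6], [-4, 6, -2]].
Leading principal minors: -2, -16, -88.
Neither pattern holds ⇒ H is indefinite ⇒ neither convex nor concave.

neither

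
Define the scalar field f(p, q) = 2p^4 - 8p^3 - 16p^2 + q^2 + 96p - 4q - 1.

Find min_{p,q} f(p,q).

f(p,q) separates as A(p) + B(q) − 1, so its minimum is min A + min B − 1.
A'(p) = 8(p - 3)(p - 2)(p + 2) vanishes at p ∈ {-2, 2, 3}; B'(q) = 2q - 4 vanishes at q ∈ {2}.
Local minima of A (where A''>0): A(-2)=-160, A(3)=90. Local minima of B: B(2)=-4.
So the global minimum of f is A(-2) + B(2) − 1 = -160 − 4 − 1 = -165, attained at (-2, 2).

-165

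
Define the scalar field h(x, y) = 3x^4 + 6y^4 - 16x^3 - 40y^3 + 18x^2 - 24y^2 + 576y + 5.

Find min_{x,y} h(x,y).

h(x,y) separates as P(x) + Q(y) + 5, so its minimum is min P + min Q + 5.
P'(x) = 12x(x - 3)(x - 1) vanishes at x ∈ {0, 1, 3}; Q'(y) = 24(y - 4)(y - 3)(y + 2) vanishes at y ∈ {-2, 3, 4}.
Local minima of P (where P''>0): P(0)=0, P(3)=-27. Local minima of Q: Q(-2)=-832, Q(4)=896.
So the global minimum of h is P(3) + Q(-2) + 5 = -27 − 832 + 5 = -854, attained at (3, -2).

-854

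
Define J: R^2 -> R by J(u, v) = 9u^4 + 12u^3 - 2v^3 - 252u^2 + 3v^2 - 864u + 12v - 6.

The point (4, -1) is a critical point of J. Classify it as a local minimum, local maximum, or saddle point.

The mixed partial ∂²J/∂u∂v is 0, so the Hessian at any point is diag(J_uu, J_vv) = diag(36(3u^2 + 2u - 14), 6(-2v + 1)).
At (4, -1): H = diag(1512, 18).
Both eigenvalues are positive, so H is positive definite: a local minimum.

local minimum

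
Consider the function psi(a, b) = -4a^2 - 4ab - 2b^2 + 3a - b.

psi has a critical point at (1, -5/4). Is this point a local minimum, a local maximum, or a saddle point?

local maximum

The Hessian of psi is constant: H = [[-8, -4], [-4, -4]].
det(H) = (-8)·(-4) − (-4)² = 16.
det(H) > 0 and tr(H) = -12 < 0, so H is negative definite and the point is a local maximum.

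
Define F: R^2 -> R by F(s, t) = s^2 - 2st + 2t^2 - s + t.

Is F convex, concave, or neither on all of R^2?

convex

F is quadratic, so its Hessian is the constant matrix H = [[2, -2], [-2, 4]].
det(H) = 4, tr(H) = 6.
det(H) > 0 and tr(H) > 0, so H is positive definite everywhere: convex.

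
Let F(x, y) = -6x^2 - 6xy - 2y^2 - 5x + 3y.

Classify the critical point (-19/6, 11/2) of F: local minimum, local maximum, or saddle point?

The Hessian of F is constant: H = [[-12, -6], [-6, -4]].
det(H) = (-12)·(-4) − (-6)² = 12.
det(H) > 0 and tr(H) = -16 < 0, so H is negative definite and the point is a local maximum.

local maximum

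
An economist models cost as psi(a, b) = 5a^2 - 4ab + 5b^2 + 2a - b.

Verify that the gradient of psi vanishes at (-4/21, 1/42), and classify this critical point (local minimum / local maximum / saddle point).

∇psi = (10a - 4b + 2, -4a + 10b - 1); substituting (-4/21, 1/42) gives ∇psi = (0, 0), so (-4/21, 1/42) is indeed a critical point.
The Hessian of psi is constant: H = [[10, -4], [-4, 10]].
det(H) = 10·10 − (-4)² = 84.
det(H) > 0 and tr(H) = 20 > 0, so H is positive definite and the point is a local minimum.

local minimum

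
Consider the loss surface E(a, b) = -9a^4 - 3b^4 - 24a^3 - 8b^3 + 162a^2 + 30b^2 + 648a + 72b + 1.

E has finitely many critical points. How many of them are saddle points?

4

E separates as a function of a plus a function of b, so ∇E=0 decouples.
∂E/∂a = -36(a - 3)(a + 2)(a + 3) = 0 at a ∈ {-3, -2, 3}; ∂E/∂b = -12(b - 2)(b + 1)(b + 3) = 0 at b ∈ {-3, -1, 2}.
The Hessian is diagonal: diag(E_aa, E_bb). Second derivatives: E_aa(-3)=-216, E_aa(-2)=180, E_aa(3)=-1080; E_bb(-3)=-120, E_bb(-1)=72, E_bb(2)=-180.
Saddle points occur where the two diagonal entries have opposite signs: (-3, -1), (-2, -3), (-2, 2), (3, -1). Count: 4.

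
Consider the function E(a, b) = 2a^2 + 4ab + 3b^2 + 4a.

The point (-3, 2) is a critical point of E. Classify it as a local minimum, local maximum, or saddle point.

local minimum

The Hessian of E is constant: H = [[4, 4], [4, 6]].
det(H) = 4·6 − 4² = 8.
det(H) > 0 and tr(H) = 10 > 0, so H is positive definite and the point is a local minimum.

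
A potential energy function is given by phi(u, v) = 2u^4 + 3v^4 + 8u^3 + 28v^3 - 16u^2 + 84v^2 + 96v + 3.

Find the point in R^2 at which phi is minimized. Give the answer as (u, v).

phi(u,v) separates as P(u) + Q(v) + 3, so its minimum is min P + min Q + 3.
P'(u) = 8u(u - 1)(u + 4) vanishes at u ∈ {-4, 0, 1}; Q'(v) = 12(v + 1)(v + 2)(v + 4) vanishes at v ∈ {-4, -2, -1}.
Local minima of P (where P''>0): P(-4)=-256, P(1)=-6. Local minima of Q: Q(-4)=-64, Q(-1)=-37.
So the global minimum of phi is P(-4) + Q(-4) + 3 = -256 − 64 + 3 = -317, attained at (-4, -4).

(-4, -4)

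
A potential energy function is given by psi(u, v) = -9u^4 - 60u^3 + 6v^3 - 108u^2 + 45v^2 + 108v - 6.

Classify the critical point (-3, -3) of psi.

The mixed partial ∂²psi/∂u∂v is 0, so the Hessian at any point is diag(psi_uu, psi_vv) = diag(-36(3u^2 + 10u + 6), 18(2v + 5)).
At (-3, -3): H = diag(-108, -18).
Both eigenvalues are negative, so H is negative definite: a local maximum.

local maximum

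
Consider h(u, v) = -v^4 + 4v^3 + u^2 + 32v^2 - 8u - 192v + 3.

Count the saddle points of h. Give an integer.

h separates as a function of u plus a function of v, so ∇h=0 decouples.
∂h/∂u = 2(u - 4) = 0 at u ∈ {4}; ∂h/∂v = -4(v - 4)(v - 3)(v + 4) = 0 at v ∈ {-4, 3, 4}.
The Hessian is diagonal: diag(h_uu, h_vv). Second derivatives: h_uu(4)=2; h_vv(-4)=-224, h_vv(3)=28, h_vv(4)=-32.
Saddle points occur where the two diagonal entries have opposite signs: (4, -4), (4, 4). Count: 2.

2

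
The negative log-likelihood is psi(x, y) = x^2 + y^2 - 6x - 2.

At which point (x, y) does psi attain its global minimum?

(3, 0)

psi(x,y) separates as P(x) + Q(y) − 2, so its minimum is min P + min Q − 2.
P'(x) = 2x - 6 vanishes at x ∈ {3}; Q'(y) = 2y vanishes at y ∈ {0}.
Local minima of P (where P''>0): P(3)=-9. Local minima of Q: Q(0)=0.
So the global minimum of psi is P(3) + Q(0) − 2 = -9 + 0 − 2 = -11, attained at (3, 0).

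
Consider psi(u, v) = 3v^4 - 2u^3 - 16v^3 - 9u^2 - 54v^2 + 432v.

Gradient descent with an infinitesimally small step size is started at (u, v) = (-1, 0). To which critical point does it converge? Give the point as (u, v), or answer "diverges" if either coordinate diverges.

(-3, -3)

psi is separable, so gradient descent decouples: u follows -∂psi/∂u, v follows -∂psi/∂v.
∂psi/∂u = -6u(u + 3); at u=-1 this is 12, so u decreases.
∂psi/∂v = 12(v - 4)(v - 3)(v + 3); at v=0 this is 432, so v decreases.
u converges to its nearest critical value -3 (a local min of the u-part); v converges to -3. The iterate converges to (-3, -3).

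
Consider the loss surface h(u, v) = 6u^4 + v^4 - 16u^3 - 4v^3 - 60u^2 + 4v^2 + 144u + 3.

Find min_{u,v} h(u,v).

-301

h(u,v) separates as P(u) + Q(v) + 3, so its minimum is min P + min Q + 3.
P'(u) = 24(u - 3)(u - 1)(u + 2) vanishes at u ∈ {-2, 1, 3}; Q'(v) = 4v(v - 2)(v - 1) vanishes at v ∈ {0, 1, 2}.
Local minima of P (where P''>0): P(-2)=-304, P(3)=-54. Local minima of Q: Q(0)=0, Q(2)=0.
So the global minimum of h is P(-2) + Q(0) + 3 = -304 + 0 + 3 = -301, attained at (-2, 0).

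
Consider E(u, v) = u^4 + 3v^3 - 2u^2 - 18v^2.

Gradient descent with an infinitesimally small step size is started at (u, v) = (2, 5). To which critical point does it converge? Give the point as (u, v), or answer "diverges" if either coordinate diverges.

(1, 4)

E is separable, so gradient descent decouples: u follows -∂E/∂u, v follows -∂E/∂v.
∂E/∂u = 4u(u - 1)(u + 1); at u=2 this is 24, so u decreases.
∂E/∂v = 9v(v - 4); at v=5 this is 45, so v decreases.
u converges to its nearest critical value 1 (a local min of the u-part); v converges to 4. The iterate converges to (1, 4).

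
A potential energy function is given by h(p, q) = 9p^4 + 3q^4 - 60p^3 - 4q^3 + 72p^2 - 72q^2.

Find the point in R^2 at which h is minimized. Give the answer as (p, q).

(4, 4)

h(p,q) separates as A(p) + B(q), so its minimum is min A + min B.
A'(p) = 36p(p - 4)(p - 1) vanishes at p ∈ {0, 1, 4}; B'(q) = 12q(q - 4)(q + 3) vanishes at q ∈ {-3, 0, 4}.
Local minima of A (where A''>0): A(0)=0, A(4)=-384. Local minima of B: B(-3)=-297, B(4)=-640.
So the global minimum of h is A(4) + B(4) = -384 − 640 = -1024, attained at (4, 4).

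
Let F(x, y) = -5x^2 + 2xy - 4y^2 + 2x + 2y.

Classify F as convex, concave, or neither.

F is quadratic, so its Hessian is the constant matrix H = [[-10, 2], [2, -8]].
det(H) = 76, tr(H) = -18.
det(H) > 0 and tr(H) < 0, so H is negative definite everywhere: concave.

concave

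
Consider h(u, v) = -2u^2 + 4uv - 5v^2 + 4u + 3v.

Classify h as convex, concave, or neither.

h is quadratic, so its Hessian is the constant matrix H = [[-4, 4], [4, -10]].
det(H) = 24, tr(H) = -14.
det(H) > 0 and tr(H) < 0, so H is negative definite everywhere: concave.

concave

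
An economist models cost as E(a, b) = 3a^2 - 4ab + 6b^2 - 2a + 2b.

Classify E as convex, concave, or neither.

convex

E is quadratic, so its Hessian is the constant matrix H = [[6, -4], [-4, 12]].
det(H) = 56, tr(H) = 18.
det(H) > 0 and tr(H) > 0, so H is positive definite everywhere: convex.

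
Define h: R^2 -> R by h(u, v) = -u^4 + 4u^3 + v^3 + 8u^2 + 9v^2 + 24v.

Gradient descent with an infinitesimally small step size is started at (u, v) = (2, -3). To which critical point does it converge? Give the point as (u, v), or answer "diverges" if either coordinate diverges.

(0, -2)

h is separable, so gradient descent decouples: u follows -∂h/∂u, v follows -∂h/∂v.
∂h/∂u = -4u(u - 4)(u + 1); at u=2 this is 48, so u decreases.
∂h/∂v = 3(v + 2)(v + 4); at v=-3 this is -3, so v increases.
u converges to its nearest critical value 0 (a local min of the u-part); v converges to -2. The iterate converges to (0, -2).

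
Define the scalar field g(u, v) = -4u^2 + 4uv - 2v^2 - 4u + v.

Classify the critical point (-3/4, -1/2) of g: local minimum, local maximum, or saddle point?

local maximum

The Hessian of g is constant: H = [[-8, 4], [4, -4]].
det(H) = (-8)·(-4) − 4² = 16.
det(H) > 0 and tr(H) = -12 < 0, so H is negative definite and the point is a local maximum.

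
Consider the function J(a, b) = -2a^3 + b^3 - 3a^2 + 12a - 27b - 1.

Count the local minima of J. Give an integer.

J separates as a function of a plus a function of b, so ∇J=0 decouples.
∂J/∂a = -6(a - 1)(a + 2) = 0 at a ∈ {-2, 1}; ∂J/∂b = 3(b - 3)(b + 3) = 0 at b ∈ {-3, 3}.
The Hessian is diagonal: diag(J_aa, J_bb). Second derivatives: J_aa(-2)=18, J_aa(1)=-18; J_bb(-3)=-18, J_bb(3)=18.
Local minima occur where both diagonal entries positive: (-2, 3). Count: 1.

1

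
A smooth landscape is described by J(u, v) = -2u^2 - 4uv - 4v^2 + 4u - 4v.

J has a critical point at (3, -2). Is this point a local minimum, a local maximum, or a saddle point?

local maximum

The Hessian of J is constant: H = [[-4, -4], [-4, -8]].
det(H) = (-4)·(-8) − (-4)² = 16.
det(H) > 0 and tr(H) = -12 < 0, so H is negative definite and the point is a local maximum.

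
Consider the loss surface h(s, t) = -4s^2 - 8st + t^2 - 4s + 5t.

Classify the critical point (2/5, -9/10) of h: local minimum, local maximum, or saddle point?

saddle point

The Hessian of h is constant: H = [[-8, -8], [-8, 2]].
det(H) = (-8)·2 − (-8)² = -80.
Since det(H) < 0, H is indefinite and the critical point is a saddle point.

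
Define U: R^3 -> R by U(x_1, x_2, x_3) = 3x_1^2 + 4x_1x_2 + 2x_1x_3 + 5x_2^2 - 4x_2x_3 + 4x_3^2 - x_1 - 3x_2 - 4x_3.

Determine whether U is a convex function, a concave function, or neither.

U is quadratic, so its Hessian is the constant matrix H = [[6, 4, 2], [4, 10, -4], [2, -4, 8]].
Leading principal minors: 6, 44, 152.
All positive ⇒ H ≻ 0 ⇒ convex.

convex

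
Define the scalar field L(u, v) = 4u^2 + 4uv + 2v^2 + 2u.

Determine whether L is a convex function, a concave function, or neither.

L is quadratic, so its Hessian is the constant matrix H = [[8, 4], [4, 4]].
det(H) = 16, tr(H) = 12.
det(H) > 0 and tr(H) > 0, so H is positive definite everywhere: convex.

convex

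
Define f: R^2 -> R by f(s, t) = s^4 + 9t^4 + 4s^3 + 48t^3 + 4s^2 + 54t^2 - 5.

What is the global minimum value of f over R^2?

f(s,t) separates as P(s) + Q(t) − 5, so its minimum is min P + min Q − 5.
P'(s) = 4s(s + 1)(s + 2) vanishes at s ∈ {-2, -1, 0}; Q'(t) = 36t(t + 1)(t + 3) vanishes at t ∈ {-3, -1, 0}.
Local minima of P (where P''>0): P(-2)=0, P(0)=0. Local minima of Q: Q(-3)=-81, Q(0)=0.
So the global minimum of f is P(-2) + Q(-3) − 5 = 0 − 81 − 5 = -86, attained at (-2, -3).

-86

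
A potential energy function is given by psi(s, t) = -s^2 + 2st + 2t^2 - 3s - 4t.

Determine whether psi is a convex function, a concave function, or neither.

psi is quadratic, so its Hessian is the constant matrix H = [[-2, 2], [2, 4]].
det(H) = -12, tr(H) = 2.
det(H) < 0, so H is indefinite: neither convex nor concave.

neither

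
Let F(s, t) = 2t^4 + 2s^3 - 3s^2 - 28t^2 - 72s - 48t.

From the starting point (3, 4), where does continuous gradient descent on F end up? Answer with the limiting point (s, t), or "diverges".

(4, 3)

F is separable, so gradient descent decouples: s follows -∂F/∂s, t follows -∂F/∂t.
∂F/∂s = 6(s - 4)(s + 3); at s=3 this is -36, so s increases.
∂F/∂t = 8(t - 3)(t + 1)(t + 2); at t=4 this is 240, so t decreases.
s converges to its nearest critical value 4 (a local min of the s-part); t converges to 3. The iterate converges to (4, 3).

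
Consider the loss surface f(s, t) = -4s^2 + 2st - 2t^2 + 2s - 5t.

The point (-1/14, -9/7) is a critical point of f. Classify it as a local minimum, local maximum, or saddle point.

The Hessian of f is constant: H = [[-8, 2], [2, -4]].
det(H) = (-8)·(-4) − 2² = 28.
det(H) > 0 and tr(H) = -12 < 0, so H is negative definite and the point is a local maximum.

local maximum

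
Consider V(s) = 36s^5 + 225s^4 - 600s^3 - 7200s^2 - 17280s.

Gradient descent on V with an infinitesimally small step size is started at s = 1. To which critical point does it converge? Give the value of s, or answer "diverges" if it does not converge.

V'(s) = 180(s - 4)(s + 2)(s + 3)(s + 4), so V'(1) = -32400.
Gradient descent moves in the -V' direction, i.e. s is increasing.
The nearest critical point in that direction is s = 4, where V'' = 60480 > 0 (a local minimum). The iterate converges there.

4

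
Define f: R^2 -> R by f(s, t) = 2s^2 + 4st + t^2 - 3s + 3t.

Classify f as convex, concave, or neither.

f is quadratic, so its Hessian is the constant matrix H = [[4, 4], [4, 2]].
det(H) = -8, tr(H) = 6.
det(H) < 0, so H is indefinite: neither convex nor concave.

neither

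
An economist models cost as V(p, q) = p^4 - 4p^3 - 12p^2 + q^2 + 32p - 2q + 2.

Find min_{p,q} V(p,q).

-63

V(p,q) separates as A(p) + B(q) + 2, so its minimum is min A + min B + 2.
A'(p) = 4(p - 4)(p - 1)(p + 2) vanishes at p ∈ {-2, 1, 4}; B'(q) = 2q - 2 vanishes at q ∈ {1}.
Local minima of A (where A''>0): A(-2)=-64, A(4)=-64. Local minima of B: B(1)=-1.
So the global minimum of V is A(-2) + B(1) + 2 = -64 − 1 + 2 = -63, attained at (-2, 1).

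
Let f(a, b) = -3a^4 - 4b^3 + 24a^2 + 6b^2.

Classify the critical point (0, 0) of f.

local minimum

The mixed partial ∂²f/∂a∂b is 0, so the Hessian at any point is diag(f_aa, f_bb) = diag(12(-3a^2 + 4), 12(-2b + 1)).
At (0, 0): H = diag(48, 12).
Both eigenvalues are positive, so H is positive definite: a local minimum.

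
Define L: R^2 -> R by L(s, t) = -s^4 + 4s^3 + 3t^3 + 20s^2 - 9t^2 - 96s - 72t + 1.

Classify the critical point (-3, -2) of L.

local maximum

The mixed partial ∂²L/∂s∂t is 0, so the Hessian at any point is diag(L_ss, L_tt) = diag(4(-3s^2 + 6s + 10), 18(t - 1)).
At (-3, -2): H = diag(-140, -54).
Both eigenvalues are negative, so H is negative definite: a local maximum.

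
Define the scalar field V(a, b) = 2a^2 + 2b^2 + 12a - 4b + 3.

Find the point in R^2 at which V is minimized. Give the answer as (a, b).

V(a,b) separates as P(a) + Q(b) + 3, so its minimum is min P + min Q + 3.
P'(a) = 4a + 12 vanishes at a ∈ {-3}; Q'(b) = 4b - 4 vanishes at b ∈ {1}.
Local minima of P (where P''>0): P(-3)=-18. Local minima of Q: Q(1)=-2.
So the global minimum of V is P(-3) + Q(1) + 3 = -18 − 2 + 3 = -17, attained at (-3, 1).

(-3, 1)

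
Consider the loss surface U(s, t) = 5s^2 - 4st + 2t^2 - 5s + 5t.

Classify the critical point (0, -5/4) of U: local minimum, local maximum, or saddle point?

The Hessian of U is constant: H = [[10, -4], [-4, 4]].
det(H) = 10·4 − (-4)² = 24.
det(H) > 0 and tr(H) = 14 > 0, so H is positive definite and the point is a local minimum.

local minimum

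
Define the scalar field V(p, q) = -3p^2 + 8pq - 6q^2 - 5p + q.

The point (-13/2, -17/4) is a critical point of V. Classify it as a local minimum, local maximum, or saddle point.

local maximum

The Hessian of V is constant: H = [[-6, 8], [8, -12]].
det(H) = (-6)·(-12) − 8² = 8.
det(H) > 0 and tr(H) = -18 < 0, so H is negative definite and the point is a local maximum.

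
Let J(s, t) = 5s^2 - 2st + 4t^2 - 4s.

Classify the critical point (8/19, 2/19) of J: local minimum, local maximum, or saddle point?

local minimum

The Hessian of J is constant: H = [[10, -2], [-2, 8]].
det(H) = 10·8 − (-2)² = 76.
det(H) > 0 and tr(H) = 18 > 0, so H is positive definite and the point is a local minimum.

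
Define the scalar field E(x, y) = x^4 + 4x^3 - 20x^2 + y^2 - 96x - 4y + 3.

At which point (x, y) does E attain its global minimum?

E(x,y) separates as P(x) + Q(y) + 3, so its minimum is min P + min Q + 3.
P'(x) = 4(x - 3)(x + 2)(x + 4) vanishes at x ∈ {-4, -2, 3}; Q'(y) = 2y - 4 vanishes at y ∈ {2}.
Local minima of P (where P''>0): P(-4)=64, P(3)=-279. Local minima of Q: Q(2)=-4.
So the global minimum of E is P(3) + Q(2) + 3 = -279 − 4 + 3 = -280, attained at (3, 2).

(3, 2)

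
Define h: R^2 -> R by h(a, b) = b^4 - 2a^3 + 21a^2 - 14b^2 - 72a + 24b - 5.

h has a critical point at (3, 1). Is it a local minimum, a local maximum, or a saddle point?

The mixed partial ∂²h/∂a∂b is 0, so the Hessian at any point is diag(h_aa, h_bb) = diag(6(-2a + 7), 4(3b^2 - 7)).
At (3, 1): H = diag(6, -16).
The eigenvalues have opposite signs, so H is indefinite: a saddle point.

saddle point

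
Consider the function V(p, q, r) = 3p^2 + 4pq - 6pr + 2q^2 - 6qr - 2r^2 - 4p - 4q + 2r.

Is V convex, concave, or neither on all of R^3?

V is quadratic, so its Hessian is the constant matrix H = [[6, 4, -6], [4, 4, -6], [-6, -6, -4]].
Leading principal minors: 6, 8, -104.
Neither pattern holds ⇒ H is indefinite ⇒ neither convex nor concave.

neither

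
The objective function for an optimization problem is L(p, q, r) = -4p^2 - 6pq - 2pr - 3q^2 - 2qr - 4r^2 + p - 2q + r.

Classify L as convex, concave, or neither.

concave

L is quadratic, so its Hessian is the constant matrix H = [[-8, -6, -2], [-6, -6, -2], [-2, -2, -8]].
Leading principal minors: -8, 12, -88.
Signs alternate −, +, − ⇒ H ≺ 0 ⇒ concave.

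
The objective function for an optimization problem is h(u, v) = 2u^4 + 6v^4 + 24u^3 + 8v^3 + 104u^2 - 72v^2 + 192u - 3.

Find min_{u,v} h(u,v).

h(u,v) separates as P(u) + Q(v) − 3, so its minimum is min P + min Q − 3.
P'(u) = 8(u + 2)(u + 3)(u + 4) vanishes at u ∈ {-4, -3, -2}; Q'(v) = 24v(v - 2)(v + 3) vanishes at v ∈ {-3, 0, 2}.
Local minima of P (where P''>0): P(-4)=-128, P(-2)=-128. Local minima of Q: Q(-3)=-378, Q(2)=-128.
So the global minimum of h is P(-4) + Q(-3) − 3 = -128 − 378 − 3 = -509, attained at (-4, -3).

-509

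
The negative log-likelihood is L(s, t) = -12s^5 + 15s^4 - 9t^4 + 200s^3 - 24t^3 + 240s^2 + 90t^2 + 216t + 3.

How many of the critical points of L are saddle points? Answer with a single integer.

6

L separates as a function of s plus a function of t, so ∇L=0 decouples.
∂L/∂s = -60s(s - 4)(s + 1)(s + 2) = 0 at s ∈ {-2, -1, 0, 4}; ∂L/∂t = -36(t - 2)(t + 1)(t + 3) = 0 at t ∈ {-3, -1, 2}.
The Hessian is diagonal: diag(L_ss, L_tt). Second derivatives: L_ss(-2)=720, L_ss(-1)=-300, L_ss(0)=480, L_ss(4)=-7200; L_tt(-3)=-360, L_tt(-1)=216, L_tt(2)=-540.
Saddle points occur where the two diagonal entries have opposite signs: (-2, -3), (-2, 2), (-1, -1), (0, -3), (0, 2), (4, -1). Count: 6.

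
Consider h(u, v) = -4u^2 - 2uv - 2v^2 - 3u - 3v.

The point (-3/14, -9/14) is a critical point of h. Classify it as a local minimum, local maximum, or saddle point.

local maximum

The Hessian of h is constant: H = [[-8, -2], [-2, -4]].
det(H) = (-8)·(-4) − (-2)² = 28.
det(H) > 0 and tr(H) = -12 < 0, so H is negative definite and the point is a local maximum.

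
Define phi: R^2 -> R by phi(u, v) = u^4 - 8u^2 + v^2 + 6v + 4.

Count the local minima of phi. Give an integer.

phi separates as a function of u plus a function of v, so ∇phi=0 decouples.
∂phi/∂u = 4u(u - 2)(u + 2) = 0 at u ∈ {-2, 0, 2}; ∂phi/∂v = 2(v + 3) = 0 at v ∈ {-3}.
The Hessian is diagonal: diag(phi_uu, phi_vv). Second derivatives: phi_uu(-2)=32, phi_uu(0)=-16, phi_uu(2)=32; phi_vv(-3)=2.
Local minima occur where both diagonal entries positive: (-2, -3), (2, -3). Count: 2.

2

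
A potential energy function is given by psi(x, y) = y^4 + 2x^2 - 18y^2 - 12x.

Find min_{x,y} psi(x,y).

psi(x,y) separates as P(x) + Q(y), so its minimum is min P + min Q.
P'(x) = 4x - 12 vanishes at x ∈ {3}; Q'(y) = 4y(y - 3)(y + 3) vanishes at y ∈ {-3, 0, 3}.
Local minima of P (where P''>0): P(3)=-18. Local minima of Q: Q(-3)=-81, Q(3)=-81.
So the global minimum of psi is P(3) + Q(-3) = -18 − 81 = -99, attained at (3, -3).

-99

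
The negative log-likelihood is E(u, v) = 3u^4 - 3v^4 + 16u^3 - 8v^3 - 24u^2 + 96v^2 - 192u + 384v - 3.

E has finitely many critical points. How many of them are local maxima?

E separates as a function of u plus a function of v, so ∇E=0 decouples.
∂E/∂u = 12(u - 2)(u + 2)(u + 4) = 0 at u ∈ {-4, -2, 2}; ∂E/∂v = -12(v - 4)(v + 2)(v + 4) = 0 at v ∈ {-4, -2, 4}.
The Hessian is diagonal: diag(E_uu, E_vv). Second derivatives: E_uu(-4)=144, E_uu(-2)=-96, E_uu(2)=288; E_vv(-4)=-192, E_vv(-2)=144, E_vv(4)=-576.
Local maxima occur where both diagonal entries negative: (-2, -4), (-2, 4). Count: 2.

2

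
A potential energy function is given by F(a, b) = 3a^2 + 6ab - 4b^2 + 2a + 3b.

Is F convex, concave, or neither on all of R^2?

neither

F is quadratic, so its Hessian is the constant matrix H = [[6, 6], [6, -8]].
det(H) = -84, tr(H) = -2.
det(H) < 0, so H is indefinite: neither convex nor concave.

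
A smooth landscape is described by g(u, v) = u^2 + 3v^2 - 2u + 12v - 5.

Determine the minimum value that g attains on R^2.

-18

g(u,v) separates as P(u) + Q(v) − 5, so its minimum is min P + min Q − 5.
P'(u) = 2u - 2 vanishes at u ∈ {1}; Q'(v) = 6v + 12 vanishes at v ∈ {-2}.
Local minima of P (where P''>0): P(1)=-1. Local minima of Q: Q(-2)=-12.
So the global minimum of g is P(1) + Q(-2) − 5 = -1 − 12 − 5 = -18, attained at (1, -2).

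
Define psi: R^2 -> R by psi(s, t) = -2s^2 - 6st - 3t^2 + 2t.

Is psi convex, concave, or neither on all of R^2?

neither

psi is quadratic, so its Hessian is the constant matrix H = [[-4, -6], [-6, -6]].
det(H) = -12, tr(H) = -10.
det(H) < 0, so H is indefinite: neither convex nor concave.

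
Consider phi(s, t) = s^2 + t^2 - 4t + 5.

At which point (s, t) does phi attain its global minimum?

(0, 2)

phi(s,t) separates as P(s) + Q(t) + 5, so its minimum is min P + min Q + 5.
P'(s) = 2s vanishes at s ∈ {0}; Q'(t) = 2(t - 2) vanishes at t ∈ {2}.
Local minima of P (where P''>0): P(0)=0. Local minima of Q: Q(2)=-4.
So the global minimum of phi is P(0) + Q(2) + 5 = 0 − 4 + 5 = 1, attained at (0, 2).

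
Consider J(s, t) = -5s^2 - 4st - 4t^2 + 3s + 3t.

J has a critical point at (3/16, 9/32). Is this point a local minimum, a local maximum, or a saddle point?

The Hessian of J is constant: H = [[-10, -4], [-4, -8]].
det(H) = (-10)·(-8) − (-4)² = 64.
det(H) > 0 and tr(H) = -18 < 0, so H is negative definite and the point is a local maximum.

local maximum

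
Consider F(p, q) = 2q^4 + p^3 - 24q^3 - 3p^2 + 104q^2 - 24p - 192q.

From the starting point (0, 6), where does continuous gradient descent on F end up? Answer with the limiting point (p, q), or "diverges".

F is separable, so gradient descent decouples: p follows -∂F/∂p, q follows -∂F/∂q.
∂F/∂p = 3(p - 4)(p + 2); at p=0 this is -24, so p increases.
∂F/∂q = 8(q - 4)(q - 3)(q - 2); at q=6 this is 192, so q decreases.
p converges to its nearest critical value 4 (a local min of the p-part); q converges to 4. The iterate converges to (4, 4).

(4, 4)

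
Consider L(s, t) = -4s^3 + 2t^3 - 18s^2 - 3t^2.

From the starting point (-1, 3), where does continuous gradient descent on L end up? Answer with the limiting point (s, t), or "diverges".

L is separable, so gradient descent decouples: s follows -∂L/∂s, t follows -∂L/∂t.
∂L/∂s = -12s(s + 3); at s=-1 this is 24, so s decreases.
∂L/∂t = 6t(t - 1); at t=3 this is 36, so t decreases.
s converges to its nearest critical value -3 (a local min of the s-part); t converges to 1. The iterate converges to (-3, 1).

(-3, 1)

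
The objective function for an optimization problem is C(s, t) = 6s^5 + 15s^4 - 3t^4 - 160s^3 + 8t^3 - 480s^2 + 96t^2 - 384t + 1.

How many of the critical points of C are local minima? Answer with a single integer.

C separates as a function of s plus a function of t, so ∇C=0 decouples.
∂C/∂s = 30s(s - 4)(s + 2)(s + 4) = 0 at s ∈ {-4, -2, 0, 4}; ∂C/∂t = -12(t - 4)(t - 2)(t + 4) = 0 at t ∈ {-4, 2, 4}.
The Hessian is diagonal: diag(C_ss, C_tt). Second derivatives: C_ss(-4)=-1920, C_ss(-2)=720, C_ss(0)=-960, C_ss(4)=5760; C_tt(-4)=-576, C_tt(2)=144, C_tt(4)=-192.
Local minima occur where both diagonal entries positive: (-2, 2), (4, 2). Count: 2.

2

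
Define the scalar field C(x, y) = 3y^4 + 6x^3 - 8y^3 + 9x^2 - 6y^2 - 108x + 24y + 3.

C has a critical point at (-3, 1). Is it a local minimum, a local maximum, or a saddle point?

The mixed partial ∂²C/∂x∂y is 0, so the Hessian at any point is diag(C_xx, C_yy) = diag(18(2x + 1), 12(3y^2 - 4y - 1)).
At (-3, 1): H = diag(-90, -24).
Both eigenvalues are negative, so H is negative definite: a local maximum.

local maximum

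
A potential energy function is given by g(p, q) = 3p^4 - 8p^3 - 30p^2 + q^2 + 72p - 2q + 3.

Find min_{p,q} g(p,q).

g(p,q) separates as A(p) + B(q) + 3, so its minimum is min A + min B + 3.
A'(p) = 12(p - 3)(p - 1)(p + 2) vanishes at p ∈ {-2, 1, 3}; B'(q) = 2q - 2 vanishes at q ∈ {1}.
Local minima of A (where A''>0): A(-2)=-152, A(3)=-27. Local minima of B: B(1)=-1.
So the global minimum of g is A(-2) + B(1) + 3 = -152 − 1 + 3 = -150, attained at (-2, 1).

-150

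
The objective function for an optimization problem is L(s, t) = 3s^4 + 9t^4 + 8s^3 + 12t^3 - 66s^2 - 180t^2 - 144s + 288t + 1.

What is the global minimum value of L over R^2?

-3062

L(s,t) separates as P(s) + Q(t) + 1, so its minimum is min P + min Q + 1.
P'(s) = 12(s - 3)(s + 1)(s + 4) vanishes at s ∈ {-4, -1, 3}; Q'(t) = 36(t - 2)(t - 1)(t + 4) vanishes at t ∈ {-4, 1, 2}.
Local minima of P (where P''>0): P(-4)=-224, P(3)=-567. Local minima of Q: Q(-4)=-2496, Q(2)=96.
So the global minimum of L is P(3) + Q(-4) + 1 = -567 − 2496 + 1 = -3062, attained at (3, -4).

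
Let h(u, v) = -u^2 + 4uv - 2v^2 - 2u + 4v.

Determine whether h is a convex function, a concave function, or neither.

neither

h is quadratic, so its Hessian is the constant matrix H = [[-2, 4], [4, -4]].
det(H) = -8, tr(H) = -6.
det(H) < 0, so H is indefinite: neither convex nor concave.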